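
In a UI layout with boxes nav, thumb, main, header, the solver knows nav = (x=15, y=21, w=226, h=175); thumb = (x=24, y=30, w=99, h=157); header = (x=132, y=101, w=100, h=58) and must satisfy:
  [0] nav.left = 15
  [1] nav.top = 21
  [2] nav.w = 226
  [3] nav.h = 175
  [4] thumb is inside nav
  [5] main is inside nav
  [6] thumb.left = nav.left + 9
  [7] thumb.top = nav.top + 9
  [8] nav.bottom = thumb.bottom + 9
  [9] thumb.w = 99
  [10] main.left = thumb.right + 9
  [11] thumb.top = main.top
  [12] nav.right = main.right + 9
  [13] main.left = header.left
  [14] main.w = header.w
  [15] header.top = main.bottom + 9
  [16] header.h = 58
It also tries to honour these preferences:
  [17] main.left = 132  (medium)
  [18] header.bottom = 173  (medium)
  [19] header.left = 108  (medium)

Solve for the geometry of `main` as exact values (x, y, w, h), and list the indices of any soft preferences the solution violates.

1. main.x = 132  [main.left = thumb.right + 9]
2. main.y = 30  [thumb.top = main.top]
3. main.w = 100  [nav.right = main.right + 9]
4. main.h = 62  [header.top = main.bottom + 9]

main = (x=132, y=30, w=100, h=62)
violated soft preferences: 18, 19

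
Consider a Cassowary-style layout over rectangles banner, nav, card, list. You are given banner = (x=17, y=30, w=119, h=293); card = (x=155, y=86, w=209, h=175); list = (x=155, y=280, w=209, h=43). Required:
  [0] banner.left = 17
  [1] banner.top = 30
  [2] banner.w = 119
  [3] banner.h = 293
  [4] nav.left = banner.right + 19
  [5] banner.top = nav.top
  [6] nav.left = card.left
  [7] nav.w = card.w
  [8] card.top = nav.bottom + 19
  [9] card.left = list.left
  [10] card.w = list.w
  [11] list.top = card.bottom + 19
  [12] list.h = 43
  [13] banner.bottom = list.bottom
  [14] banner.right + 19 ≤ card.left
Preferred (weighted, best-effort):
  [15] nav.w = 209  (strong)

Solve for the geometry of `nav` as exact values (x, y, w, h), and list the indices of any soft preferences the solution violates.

1. nav.x = 155  [nav.left = banner.right + 19]
2. nav.y = 30  [banner.top = nav.top]
3. nav.w = 209  [nav.w = card.w]
4. nav.h = 37  [card.top = nav.bottom + 19]

nav = (x=155, y=30, w=209, h=37)
violated soft preferences: none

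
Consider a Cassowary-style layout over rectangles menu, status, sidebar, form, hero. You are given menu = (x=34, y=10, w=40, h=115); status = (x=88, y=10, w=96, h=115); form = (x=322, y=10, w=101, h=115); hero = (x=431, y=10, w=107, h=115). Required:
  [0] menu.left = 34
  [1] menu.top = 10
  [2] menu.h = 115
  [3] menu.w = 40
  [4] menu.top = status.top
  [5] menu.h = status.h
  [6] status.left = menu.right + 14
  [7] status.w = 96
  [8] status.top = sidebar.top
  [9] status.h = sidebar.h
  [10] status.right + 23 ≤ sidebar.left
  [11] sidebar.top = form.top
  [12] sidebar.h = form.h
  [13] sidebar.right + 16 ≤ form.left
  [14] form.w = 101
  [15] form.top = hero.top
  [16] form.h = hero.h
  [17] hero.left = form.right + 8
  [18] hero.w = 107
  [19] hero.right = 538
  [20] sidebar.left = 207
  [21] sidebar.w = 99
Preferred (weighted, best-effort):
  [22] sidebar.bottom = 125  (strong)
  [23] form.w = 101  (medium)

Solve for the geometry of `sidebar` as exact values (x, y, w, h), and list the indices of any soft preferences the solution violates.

1. sidebar.y = 10  [status.top = sidebar.top]
2. sidebar.h = 115  [status.h = sidebar.h]
3. sidebar.x = 207  [sidebar.left = 207]
4. sidebar.w = 99  [sidebar.w = 99]

sidebar = (x=207, y=10, w=99, h=115)
violated soft preferences: none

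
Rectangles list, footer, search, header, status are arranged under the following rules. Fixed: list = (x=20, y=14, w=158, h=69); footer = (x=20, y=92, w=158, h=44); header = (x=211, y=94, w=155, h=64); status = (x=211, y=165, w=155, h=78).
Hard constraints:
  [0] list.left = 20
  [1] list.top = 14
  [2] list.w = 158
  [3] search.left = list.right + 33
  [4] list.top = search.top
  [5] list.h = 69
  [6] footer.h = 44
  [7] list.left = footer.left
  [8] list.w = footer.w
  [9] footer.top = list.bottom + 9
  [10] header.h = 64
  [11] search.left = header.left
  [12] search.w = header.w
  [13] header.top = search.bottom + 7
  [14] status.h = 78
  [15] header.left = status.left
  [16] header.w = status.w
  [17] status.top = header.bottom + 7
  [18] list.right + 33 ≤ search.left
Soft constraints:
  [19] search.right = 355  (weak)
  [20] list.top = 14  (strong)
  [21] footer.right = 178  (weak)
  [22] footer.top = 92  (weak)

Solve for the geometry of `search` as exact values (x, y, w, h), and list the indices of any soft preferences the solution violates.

1. search.x = 211  [search.left = list.right + 33]
2. search.y = 14  [list.top = search.top]
3. search.w = 155  [search.w = header.w]
4. search.h = 73  [header.top = search.bottom + 7]

search = (x=211, y=14, w=155, h=73)
violated soft preferences: 19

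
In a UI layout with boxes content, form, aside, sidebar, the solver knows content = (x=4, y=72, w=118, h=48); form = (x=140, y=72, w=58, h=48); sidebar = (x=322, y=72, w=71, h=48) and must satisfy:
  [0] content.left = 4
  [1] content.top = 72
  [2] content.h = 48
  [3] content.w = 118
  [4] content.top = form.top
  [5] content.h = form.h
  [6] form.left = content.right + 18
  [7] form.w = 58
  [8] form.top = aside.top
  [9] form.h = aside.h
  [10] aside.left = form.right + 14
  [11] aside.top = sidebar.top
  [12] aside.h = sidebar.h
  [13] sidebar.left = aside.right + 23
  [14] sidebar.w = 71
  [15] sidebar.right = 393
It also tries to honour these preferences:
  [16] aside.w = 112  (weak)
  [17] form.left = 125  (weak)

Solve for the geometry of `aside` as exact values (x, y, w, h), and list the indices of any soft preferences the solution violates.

aside = (x=212, y=72, w=87, h=48)
violated soft preferences: 16, 17

1. aside.y = 72  [form.top = aside.top]
2. aside.h = 48  [form.h = aside.h]
3. aside.x = 212  [aside.left = form.right + 14]
4. aside.w = 87  [sidebar.left = aside.right + 23]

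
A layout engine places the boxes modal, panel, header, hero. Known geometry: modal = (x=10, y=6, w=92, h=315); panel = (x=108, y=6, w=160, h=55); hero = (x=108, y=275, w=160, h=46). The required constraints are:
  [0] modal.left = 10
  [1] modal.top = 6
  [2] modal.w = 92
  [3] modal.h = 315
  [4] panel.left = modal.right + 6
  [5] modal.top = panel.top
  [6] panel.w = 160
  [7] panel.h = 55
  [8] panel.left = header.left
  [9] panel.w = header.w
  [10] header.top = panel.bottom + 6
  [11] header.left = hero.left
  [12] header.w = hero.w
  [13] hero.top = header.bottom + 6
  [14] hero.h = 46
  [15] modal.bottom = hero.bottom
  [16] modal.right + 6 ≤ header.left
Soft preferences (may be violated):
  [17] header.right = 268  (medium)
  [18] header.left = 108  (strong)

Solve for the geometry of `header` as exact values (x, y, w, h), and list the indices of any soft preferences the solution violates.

1. header.x = 108  [panel.left = header.left]
2. header.w = 160  [panel.w = header.w]
3. header.y = 67  [header.top = panel.bottom + 6]
4. header.h = 202  [hero.top = header.bottom + 6]

header = (x=108, y=67, w=160, h=202)
violated soft preferences: none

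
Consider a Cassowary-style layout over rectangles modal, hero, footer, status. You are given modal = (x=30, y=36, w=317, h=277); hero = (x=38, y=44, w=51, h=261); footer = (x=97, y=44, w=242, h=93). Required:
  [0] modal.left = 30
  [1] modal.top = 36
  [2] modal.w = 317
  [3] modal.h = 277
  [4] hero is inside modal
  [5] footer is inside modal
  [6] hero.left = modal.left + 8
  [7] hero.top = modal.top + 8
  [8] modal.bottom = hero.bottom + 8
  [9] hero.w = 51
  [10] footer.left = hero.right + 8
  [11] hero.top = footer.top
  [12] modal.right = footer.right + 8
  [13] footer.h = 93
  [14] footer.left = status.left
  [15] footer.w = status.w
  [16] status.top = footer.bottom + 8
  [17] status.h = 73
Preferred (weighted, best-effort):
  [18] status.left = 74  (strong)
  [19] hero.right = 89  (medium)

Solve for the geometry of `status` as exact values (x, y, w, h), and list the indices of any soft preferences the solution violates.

status = (x=97, y=145, w=242, h=73)
violated soft preferences: 18

1. status.x = 97  [footer.left = status.left]
2. status.w = 242  [footer.w = status.w]
3. status.y = 145  [status.top = footer.bottom + 8]
4. status.h = 73  [status.h = 73]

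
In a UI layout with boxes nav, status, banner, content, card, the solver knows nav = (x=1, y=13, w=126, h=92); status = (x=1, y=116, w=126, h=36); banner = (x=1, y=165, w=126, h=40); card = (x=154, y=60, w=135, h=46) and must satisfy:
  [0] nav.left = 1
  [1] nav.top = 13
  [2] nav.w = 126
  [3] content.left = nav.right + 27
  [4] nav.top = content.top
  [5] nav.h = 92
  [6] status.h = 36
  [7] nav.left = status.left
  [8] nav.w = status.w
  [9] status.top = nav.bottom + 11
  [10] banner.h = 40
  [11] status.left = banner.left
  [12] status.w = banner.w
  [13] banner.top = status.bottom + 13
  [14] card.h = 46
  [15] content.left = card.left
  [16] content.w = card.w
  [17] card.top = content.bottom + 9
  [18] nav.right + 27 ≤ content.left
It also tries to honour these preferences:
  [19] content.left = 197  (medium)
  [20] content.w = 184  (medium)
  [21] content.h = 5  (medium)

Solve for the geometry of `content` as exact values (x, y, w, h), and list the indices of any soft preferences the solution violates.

content = (x=154, y=13, w=135, h=38)
violated soft preferences: 19, 20, 21

1. content.x = 154  [content.left = nav.right + 27]
2. content.y = 13  [nav.top = content.top]
3. content.w = 135  [content.w = card.w]
4. content.h = 38  [card.top = content.bottom + 9]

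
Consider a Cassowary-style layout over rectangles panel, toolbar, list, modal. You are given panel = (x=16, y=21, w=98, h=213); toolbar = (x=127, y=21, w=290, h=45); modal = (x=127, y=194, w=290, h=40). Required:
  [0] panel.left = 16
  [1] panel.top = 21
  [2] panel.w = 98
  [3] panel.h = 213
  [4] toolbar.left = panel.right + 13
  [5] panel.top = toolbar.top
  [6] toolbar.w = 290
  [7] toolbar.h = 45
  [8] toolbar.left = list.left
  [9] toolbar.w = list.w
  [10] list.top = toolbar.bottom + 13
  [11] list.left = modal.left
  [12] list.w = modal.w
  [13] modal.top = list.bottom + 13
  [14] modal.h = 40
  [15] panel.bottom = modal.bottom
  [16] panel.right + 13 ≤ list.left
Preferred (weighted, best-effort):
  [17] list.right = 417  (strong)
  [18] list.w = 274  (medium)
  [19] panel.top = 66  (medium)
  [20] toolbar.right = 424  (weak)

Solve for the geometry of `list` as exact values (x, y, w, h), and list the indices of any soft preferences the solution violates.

list = (x=127, y=79, w=290, h=102)
violated soft preferences: 18, 19, 20

1. list.x = 127  [toolbar.left = list.left]
2. list.w = 290  [toolbar.w = list.w]
3. list.y = 79  [list.top = toolbar.bottom + 13]
4. list.h = 102  [modal.top = list.bottom + 13]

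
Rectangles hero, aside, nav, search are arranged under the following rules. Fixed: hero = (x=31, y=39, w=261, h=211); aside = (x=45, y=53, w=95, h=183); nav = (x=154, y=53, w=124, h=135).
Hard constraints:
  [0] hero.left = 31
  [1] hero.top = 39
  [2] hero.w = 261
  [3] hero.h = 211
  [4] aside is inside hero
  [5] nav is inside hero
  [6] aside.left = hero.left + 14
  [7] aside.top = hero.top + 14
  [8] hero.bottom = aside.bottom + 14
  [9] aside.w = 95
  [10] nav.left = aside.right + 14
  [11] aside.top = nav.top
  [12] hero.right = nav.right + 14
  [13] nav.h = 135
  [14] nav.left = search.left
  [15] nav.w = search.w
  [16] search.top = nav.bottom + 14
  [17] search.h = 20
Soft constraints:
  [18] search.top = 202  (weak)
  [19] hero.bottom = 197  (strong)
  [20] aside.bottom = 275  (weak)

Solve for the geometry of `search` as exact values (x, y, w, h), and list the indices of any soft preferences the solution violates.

search = (x=154, y=202, w=124, h=20)
violated soft preferences: 19, 20

1. search.x = 154  [nav.left = search.left]
2. search.w = 124  [nav.w = search.w]
3. search.y = 202  [search.top = nav.bottom + 14]
4. search.h = 20  [search.h = 20]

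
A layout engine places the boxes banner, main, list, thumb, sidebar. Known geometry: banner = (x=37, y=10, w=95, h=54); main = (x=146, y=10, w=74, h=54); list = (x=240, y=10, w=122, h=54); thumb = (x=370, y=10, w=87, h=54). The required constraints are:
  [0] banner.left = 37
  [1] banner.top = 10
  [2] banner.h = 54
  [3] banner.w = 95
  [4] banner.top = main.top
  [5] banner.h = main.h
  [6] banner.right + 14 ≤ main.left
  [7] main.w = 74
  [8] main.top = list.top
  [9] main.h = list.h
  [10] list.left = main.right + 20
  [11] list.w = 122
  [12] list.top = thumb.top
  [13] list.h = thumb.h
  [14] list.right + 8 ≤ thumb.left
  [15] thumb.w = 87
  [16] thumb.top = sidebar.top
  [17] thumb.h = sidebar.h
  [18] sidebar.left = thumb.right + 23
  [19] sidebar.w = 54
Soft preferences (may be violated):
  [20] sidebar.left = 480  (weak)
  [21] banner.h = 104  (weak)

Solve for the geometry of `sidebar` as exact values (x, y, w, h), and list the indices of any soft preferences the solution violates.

sidebar = (x=480, y=10, w=54, h=54)
violated soft preferences: 21

1. sidebar.y = 10  [thumb.top = sidebar.top]
2. sidebar.h = 54  [thumb.h = sidebar.h]
3. sidebar.x = 480  [sidebar.left = thumb.right + 23]
4. sidebar.w = 54  [sidebar.w = 54]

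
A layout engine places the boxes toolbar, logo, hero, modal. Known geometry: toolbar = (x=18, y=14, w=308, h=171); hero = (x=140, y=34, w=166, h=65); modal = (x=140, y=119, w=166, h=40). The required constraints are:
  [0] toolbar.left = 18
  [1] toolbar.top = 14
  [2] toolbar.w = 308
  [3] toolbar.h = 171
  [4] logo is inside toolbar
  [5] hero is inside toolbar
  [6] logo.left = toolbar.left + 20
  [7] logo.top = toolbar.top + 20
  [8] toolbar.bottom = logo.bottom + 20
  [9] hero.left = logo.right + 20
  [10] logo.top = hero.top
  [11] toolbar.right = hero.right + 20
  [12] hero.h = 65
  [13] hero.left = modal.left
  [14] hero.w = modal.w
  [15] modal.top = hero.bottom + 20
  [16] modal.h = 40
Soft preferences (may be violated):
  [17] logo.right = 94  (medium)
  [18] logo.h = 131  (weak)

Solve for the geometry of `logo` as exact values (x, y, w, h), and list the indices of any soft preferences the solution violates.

1. logo.x = 38  [logo.left = toolbar.left + 20]
2. logo.y = 34  [logo.top = toolbar.top + 20]
3. logo.h = 131  [toolbar.bottom = logo.bottom + 20]
4. logo.w = 82  [hero.left = logo.right + 20]

logo = (x=38, y=34, w=82, h=131)
violated soft preferences: 17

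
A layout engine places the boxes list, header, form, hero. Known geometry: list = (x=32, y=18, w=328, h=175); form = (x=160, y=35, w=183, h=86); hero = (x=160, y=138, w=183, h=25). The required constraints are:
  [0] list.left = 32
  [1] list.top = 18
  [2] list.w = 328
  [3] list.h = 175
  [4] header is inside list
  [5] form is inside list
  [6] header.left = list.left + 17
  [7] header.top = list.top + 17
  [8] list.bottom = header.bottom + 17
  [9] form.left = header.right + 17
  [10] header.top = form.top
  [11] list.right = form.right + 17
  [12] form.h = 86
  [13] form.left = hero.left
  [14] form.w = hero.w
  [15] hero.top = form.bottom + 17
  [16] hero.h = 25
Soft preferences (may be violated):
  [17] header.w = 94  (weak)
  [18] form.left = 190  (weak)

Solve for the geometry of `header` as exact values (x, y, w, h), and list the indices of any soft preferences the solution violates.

header = (x=49, y=35, w=94, h=141)
violated soft preferences: 18

1. header.x = 49  [header.left = list.left + 17]
2. header.y = 35  [header.top = list.top + 17]
3. header.h = 141  [list.bottom = header.bottom + 17]
4. header.w = 94  [form.left = header.right + 17]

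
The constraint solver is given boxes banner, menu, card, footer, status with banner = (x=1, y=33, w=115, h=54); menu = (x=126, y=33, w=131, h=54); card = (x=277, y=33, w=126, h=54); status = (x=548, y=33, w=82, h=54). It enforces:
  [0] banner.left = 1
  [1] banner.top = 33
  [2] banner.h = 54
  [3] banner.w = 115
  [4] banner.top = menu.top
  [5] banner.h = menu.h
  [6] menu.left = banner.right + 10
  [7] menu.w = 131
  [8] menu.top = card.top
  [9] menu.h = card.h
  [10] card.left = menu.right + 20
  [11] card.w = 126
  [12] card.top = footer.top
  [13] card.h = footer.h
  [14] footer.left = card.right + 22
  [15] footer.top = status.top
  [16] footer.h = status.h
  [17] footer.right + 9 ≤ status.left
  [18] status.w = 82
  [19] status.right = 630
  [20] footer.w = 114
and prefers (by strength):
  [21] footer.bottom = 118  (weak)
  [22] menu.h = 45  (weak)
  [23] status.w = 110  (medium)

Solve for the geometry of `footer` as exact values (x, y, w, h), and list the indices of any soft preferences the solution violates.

1. footer.y = 33  [card.top = footer.top]
2. footer.h = 54  [card.h = footer.h]
3. footer.x = 425  [footer.left = card.right + 22]
4. footer.w = 114  [footer.w = 114]

footer = (x=425, y=33, w=114, h=54)
violated soft preferences: 21, 22, 23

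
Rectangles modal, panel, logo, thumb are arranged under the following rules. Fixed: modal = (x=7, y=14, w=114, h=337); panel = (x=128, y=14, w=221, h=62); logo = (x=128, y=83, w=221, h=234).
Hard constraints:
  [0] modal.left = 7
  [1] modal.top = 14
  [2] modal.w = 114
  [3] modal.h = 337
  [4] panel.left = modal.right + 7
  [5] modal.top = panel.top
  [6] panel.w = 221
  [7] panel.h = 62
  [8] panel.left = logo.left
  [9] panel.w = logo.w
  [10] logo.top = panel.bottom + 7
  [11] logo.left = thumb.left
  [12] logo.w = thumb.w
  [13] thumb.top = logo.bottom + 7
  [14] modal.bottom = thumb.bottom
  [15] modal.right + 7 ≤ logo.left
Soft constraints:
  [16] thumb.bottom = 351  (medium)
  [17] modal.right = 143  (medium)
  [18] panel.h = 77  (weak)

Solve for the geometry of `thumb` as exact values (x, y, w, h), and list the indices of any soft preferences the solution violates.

1. thumb.x = 128  [logo.left = thumb.left]
2. thumb.w = 221  [logo.w = thumb.w]
3. thumb.y = 324  [thumb.top = logo.bottom + 7]
4. thumb.h = 27  [modal.bottom = thumb.bottom]

thumb = (x=128, y=324, w=221, h=27)
violated soft preferences: 17, 18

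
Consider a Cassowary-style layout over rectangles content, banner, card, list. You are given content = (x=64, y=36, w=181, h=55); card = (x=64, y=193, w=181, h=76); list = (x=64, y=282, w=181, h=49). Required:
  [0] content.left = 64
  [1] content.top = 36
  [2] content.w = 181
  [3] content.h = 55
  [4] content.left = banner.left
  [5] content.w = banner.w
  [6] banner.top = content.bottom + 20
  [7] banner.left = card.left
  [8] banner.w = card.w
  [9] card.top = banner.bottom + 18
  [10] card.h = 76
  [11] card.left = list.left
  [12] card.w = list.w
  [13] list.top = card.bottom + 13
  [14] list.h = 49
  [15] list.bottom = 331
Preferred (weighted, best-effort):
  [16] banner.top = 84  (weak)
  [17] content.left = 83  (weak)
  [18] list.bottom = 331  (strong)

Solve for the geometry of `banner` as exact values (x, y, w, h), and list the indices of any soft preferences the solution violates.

banner = (x=64, y=111, w=181, h=64)
violated soft preferences: 16, 17

1. banner.x = 64  [content.left = banner.left]
2. banner.w = 181  [content.w = banner.w]
3. banner.y = 111  [banner.top = content.bottom + 20]
4. banner.h = 64  [card.top = banner.bottom + 18]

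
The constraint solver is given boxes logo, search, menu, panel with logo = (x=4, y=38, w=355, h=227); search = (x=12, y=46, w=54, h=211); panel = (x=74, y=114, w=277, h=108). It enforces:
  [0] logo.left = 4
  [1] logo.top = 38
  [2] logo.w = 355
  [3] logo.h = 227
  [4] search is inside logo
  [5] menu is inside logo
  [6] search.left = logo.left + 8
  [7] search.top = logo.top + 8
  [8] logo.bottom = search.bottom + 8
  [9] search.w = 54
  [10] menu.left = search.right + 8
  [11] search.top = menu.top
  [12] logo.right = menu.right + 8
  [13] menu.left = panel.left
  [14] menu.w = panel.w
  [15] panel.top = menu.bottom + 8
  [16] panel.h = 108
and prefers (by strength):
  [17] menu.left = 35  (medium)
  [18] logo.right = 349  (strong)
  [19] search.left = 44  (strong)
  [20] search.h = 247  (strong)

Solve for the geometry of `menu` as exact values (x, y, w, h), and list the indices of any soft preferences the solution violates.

1. menu.x = 74  [menu.left = search.right + 8]
2. menu.y = 46  [search.top = menu.top]
3. menu.w = 277  [logo.right = menu.right + 8]
4. menu.h = 60  [panel.top = menu.bottom + 8]

menu = (x=74, y=46, w=277, h=60)
violated soft preferences: 17, 18, 19, 20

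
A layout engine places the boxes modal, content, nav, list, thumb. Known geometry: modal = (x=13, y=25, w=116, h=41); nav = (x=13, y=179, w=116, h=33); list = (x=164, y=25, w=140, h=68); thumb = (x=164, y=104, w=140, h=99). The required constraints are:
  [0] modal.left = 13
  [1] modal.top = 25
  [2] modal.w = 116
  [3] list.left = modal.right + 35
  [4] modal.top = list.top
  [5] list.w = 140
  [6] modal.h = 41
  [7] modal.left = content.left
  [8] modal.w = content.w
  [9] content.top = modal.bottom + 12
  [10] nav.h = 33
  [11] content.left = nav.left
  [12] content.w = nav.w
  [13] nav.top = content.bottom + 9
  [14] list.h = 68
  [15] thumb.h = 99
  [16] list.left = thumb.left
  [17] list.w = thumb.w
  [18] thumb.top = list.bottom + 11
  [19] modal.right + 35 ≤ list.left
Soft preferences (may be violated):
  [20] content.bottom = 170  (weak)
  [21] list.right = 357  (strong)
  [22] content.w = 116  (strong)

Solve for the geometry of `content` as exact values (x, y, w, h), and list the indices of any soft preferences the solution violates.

content = (x=13, y=78, w=116, h=92)
violated soft preferences: 21

1. content.x = 13  [modal.left = content.left]
2. content.w = 116  [modal.w = content.w]
3. content.y = 78  [content.top = modal.bottom + 12]
4. content.h = 92  [nav.top = content.bottom + 9]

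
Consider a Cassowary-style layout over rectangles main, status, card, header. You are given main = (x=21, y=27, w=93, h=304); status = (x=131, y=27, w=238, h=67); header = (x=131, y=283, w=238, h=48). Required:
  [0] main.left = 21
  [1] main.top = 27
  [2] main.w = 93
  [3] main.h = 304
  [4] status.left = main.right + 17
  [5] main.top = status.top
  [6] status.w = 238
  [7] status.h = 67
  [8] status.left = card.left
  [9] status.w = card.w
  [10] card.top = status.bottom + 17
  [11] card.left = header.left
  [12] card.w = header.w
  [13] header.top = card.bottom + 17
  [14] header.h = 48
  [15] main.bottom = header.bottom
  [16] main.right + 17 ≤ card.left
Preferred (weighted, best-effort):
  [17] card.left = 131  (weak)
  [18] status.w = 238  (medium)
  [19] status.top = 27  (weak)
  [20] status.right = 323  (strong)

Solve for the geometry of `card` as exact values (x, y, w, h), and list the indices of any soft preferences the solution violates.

card = (x=131, y=111, w=238, h=155)
violated soft preferences: 20

1. card.x = 131  [status.left = card.left]
2. card.w = 238  [status.w = card.w]
3. card.y = 111  [card.top = status.bottom + 17]
4. card.h = 155  [header.top = card.bottom + 17]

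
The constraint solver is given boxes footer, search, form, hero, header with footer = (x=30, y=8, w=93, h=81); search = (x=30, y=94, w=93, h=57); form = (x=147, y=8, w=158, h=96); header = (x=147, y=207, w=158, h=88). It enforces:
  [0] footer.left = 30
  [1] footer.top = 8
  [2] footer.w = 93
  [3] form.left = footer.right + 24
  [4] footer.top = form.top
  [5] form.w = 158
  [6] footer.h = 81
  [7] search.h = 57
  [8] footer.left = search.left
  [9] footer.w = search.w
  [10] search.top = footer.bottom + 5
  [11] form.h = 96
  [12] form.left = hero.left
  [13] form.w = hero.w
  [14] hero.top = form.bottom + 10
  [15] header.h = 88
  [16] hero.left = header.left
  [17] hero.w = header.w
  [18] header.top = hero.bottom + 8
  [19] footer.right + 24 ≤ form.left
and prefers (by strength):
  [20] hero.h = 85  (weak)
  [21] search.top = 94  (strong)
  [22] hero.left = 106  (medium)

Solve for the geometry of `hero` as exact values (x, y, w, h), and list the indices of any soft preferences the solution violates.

hero = (x=147, y=114, w=158, h=85)
violated soft preferences: 22

1. hero.x = 147  [form.left = hero.left]
2. hero.w = 158  [form.w = hero.w]
3. hero.y = 114  [hero.top = form.bottom + 10]
4. hero.h = 85  [header.top = hero.bottom + 8]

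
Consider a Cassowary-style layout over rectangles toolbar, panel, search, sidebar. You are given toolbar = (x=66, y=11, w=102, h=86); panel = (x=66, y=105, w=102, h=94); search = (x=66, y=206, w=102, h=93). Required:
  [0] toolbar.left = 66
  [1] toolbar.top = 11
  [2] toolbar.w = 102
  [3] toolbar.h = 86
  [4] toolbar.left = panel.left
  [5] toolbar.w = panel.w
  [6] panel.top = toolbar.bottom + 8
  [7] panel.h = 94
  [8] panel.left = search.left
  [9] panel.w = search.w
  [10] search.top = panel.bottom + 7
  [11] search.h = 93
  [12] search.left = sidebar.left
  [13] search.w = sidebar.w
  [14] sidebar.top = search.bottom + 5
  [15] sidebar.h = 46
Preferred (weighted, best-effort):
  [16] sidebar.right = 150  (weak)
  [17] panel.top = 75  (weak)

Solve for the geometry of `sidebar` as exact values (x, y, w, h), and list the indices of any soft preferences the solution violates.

1. sidebar.x = 66  [search.left = sidebar.left]
2. sidebar.w = 102  [search.w = sidebar.w]
3. sidebar.y = 304  [sidebar.top = search.bottom + 5]
4. sidebar.h = 46  [sidebar.h = 46]

sidebar = (x=66, y=304, w=102, h=46)
violated soft preferences: 16, 17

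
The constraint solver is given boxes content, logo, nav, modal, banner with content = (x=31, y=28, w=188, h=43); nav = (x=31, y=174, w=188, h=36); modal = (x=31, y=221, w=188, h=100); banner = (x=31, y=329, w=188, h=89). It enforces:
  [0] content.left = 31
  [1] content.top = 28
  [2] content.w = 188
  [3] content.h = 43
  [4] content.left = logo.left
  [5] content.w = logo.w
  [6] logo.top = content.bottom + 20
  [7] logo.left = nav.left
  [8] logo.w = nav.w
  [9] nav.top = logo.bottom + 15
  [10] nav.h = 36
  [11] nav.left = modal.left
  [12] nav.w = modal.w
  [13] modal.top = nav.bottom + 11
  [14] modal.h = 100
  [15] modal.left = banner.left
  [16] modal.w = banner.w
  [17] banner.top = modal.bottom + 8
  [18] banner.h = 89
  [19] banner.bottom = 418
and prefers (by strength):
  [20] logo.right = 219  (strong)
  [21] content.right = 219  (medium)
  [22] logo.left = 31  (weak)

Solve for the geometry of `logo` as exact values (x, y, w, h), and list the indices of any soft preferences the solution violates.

logo = (x=31, y=91, w=188, h=68)
violated soft preferences: none

1. logo.x = 31  [content.left = logo.left]
2. logo.w = 188  [content.w = logo.w]
3. logo.y = 91  [logo.top = content.bottom + 20]
4. logo.h = 68  [nav.top = logo.bottom + 15]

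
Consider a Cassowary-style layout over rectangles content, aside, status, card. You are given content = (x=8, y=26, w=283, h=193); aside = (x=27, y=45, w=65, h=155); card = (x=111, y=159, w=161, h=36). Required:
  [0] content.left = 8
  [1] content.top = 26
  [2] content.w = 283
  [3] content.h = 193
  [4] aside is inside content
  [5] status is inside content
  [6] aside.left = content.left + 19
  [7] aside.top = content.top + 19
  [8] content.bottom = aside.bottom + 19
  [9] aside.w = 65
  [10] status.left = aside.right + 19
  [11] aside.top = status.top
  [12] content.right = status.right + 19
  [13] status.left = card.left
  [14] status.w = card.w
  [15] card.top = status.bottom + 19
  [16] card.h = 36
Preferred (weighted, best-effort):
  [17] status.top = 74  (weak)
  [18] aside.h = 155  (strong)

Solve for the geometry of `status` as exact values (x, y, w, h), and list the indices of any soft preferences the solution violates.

1. status.x = 111  [status.left = aside.right + 19]
2. status.y = 45  [aside.top = status.top]
3. status.w = 161  [content.right = status.right + 19]
4. status.h = 95  [card.top = status.bottom + 19]

status = (x=111, y=45, w=161, h=95)
violated soft preferences: 17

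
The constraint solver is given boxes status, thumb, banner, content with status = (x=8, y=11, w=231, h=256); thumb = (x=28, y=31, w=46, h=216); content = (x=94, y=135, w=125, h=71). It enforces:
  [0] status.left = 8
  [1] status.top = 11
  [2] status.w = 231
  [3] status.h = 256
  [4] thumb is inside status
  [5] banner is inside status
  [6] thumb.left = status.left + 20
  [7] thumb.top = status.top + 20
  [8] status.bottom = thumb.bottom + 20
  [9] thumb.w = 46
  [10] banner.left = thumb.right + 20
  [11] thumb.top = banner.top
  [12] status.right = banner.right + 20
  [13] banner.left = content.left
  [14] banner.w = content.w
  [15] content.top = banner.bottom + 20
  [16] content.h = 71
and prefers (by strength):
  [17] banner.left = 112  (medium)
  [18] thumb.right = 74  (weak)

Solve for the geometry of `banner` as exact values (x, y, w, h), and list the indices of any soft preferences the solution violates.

banner = (x=94, y=31, w=125, h=84)
violated soft preferences: 17

1. banner.x = 94  [banner.left = thumb.right + 20]
2. banner.y = 31  [thumb.top = banner.top]
3. banner.w = 125  [status.right = banner.right + 20]
4. banner.h = 84  [content.top = banner.bottom + 20]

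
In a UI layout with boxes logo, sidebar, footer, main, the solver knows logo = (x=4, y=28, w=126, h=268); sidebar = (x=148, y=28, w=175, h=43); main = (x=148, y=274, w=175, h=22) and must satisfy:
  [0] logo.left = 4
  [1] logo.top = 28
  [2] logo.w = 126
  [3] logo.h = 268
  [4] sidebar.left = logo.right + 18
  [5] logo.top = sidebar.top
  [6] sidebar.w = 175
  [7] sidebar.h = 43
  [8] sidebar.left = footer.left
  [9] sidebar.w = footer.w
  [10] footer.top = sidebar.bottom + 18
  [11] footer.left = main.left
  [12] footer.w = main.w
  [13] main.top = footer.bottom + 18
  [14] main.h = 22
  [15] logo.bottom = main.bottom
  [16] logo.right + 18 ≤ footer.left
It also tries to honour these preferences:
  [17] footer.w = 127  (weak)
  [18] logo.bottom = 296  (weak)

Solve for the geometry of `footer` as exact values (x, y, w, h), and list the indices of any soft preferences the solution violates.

1. footer.x = 148  [sidebar.left = footer.left]
2. footer.w = 175  [sidebar.w = footer.w]
3. footer.y = 89  [footer.top = sidebar.bottom + 18]
4. footer.h = 167  [main.top = footer.bottom + 18]

footer = (x=148, y=89, w=175, h=167)
violated soft preferences: 17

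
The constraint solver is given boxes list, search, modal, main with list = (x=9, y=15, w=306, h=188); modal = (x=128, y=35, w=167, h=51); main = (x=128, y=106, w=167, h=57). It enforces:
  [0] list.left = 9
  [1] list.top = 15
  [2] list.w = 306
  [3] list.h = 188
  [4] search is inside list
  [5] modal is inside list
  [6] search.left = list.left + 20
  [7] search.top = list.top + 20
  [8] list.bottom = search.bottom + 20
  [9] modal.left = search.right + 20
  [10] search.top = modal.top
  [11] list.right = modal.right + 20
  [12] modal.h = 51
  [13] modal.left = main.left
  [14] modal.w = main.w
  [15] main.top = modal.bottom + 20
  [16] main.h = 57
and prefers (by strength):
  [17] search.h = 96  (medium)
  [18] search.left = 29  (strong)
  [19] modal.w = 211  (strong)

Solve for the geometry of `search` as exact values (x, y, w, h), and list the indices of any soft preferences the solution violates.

search = (x=29, y=35, w=79, h=148)
violated soft preferences: 17, 19

1. search.x = 29  [search.left = list.left + 20]
2. search.y = 35  [search.top = list.top + 20]
3. search.h = 148  [list.bottom = search.bottom + 20]
4. search.w = 79  [modal.left = search.right + 20]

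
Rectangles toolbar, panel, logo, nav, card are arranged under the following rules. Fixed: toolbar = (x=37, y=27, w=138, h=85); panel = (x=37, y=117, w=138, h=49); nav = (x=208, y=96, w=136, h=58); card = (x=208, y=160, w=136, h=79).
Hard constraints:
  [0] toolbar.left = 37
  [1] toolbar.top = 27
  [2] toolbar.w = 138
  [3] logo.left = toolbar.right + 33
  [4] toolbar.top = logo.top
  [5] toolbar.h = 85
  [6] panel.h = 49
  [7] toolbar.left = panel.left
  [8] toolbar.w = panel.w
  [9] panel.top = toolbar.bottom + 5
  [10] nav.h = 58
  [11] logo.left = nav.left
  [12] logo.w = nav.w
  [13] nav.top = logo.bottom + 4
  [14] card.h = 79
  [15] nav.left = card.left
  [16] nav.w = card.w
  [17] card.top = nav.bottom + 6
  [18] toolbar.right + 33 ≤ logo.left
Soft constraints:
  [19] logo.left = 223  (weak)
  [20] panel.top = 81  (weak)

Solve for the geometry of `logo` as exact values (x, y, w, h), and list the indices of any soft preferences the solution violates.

logo = (x=208, y=27, w=136, h=65)
violated soft preferences: 19, 20

1. logo.x = 208  [logo.left = toolbar.right + 33]
2. logo.y = 27  [toolbar.top = logo.top]
3. logo.w = 136  [logo.w = nav.w]
4. logo.h = 65  [nav.top = logo.bottom + 4]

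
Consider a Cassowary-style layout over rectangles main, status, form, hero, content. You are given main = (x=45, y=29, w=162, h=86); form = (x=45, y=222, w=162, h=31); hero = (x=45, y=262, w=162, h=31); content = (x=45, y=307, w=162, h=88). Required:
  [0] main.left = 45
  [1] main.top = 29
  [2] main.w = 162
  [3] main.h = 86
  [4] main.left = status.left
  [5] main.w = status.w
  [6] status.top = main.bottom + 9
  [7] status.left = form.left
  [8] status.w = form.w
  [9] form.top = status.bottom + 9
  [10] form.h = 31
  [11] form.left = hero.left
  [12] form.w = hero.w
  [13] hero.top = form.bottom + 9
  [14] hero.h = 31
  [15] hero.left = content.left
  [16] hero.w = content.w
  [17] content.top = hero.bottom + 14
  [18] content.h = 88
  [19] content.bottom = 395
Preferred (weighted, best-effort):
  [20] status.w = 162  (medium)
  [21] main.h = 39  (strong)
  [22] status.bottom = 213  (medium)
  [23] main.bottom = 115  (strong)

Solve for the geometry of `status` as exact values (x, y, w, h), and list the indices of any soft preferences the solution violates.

1. status.x = 45  [main.left = status.left]
2. status.w = 162  [main.w = status.w]
3. status.y = 124  [status.top = main.bottom + 9]
4. status.h = 89  [form.top = status.bottom + 9]

status = (x=45, y=124, w=162, h=89)
violated soft preferences: 21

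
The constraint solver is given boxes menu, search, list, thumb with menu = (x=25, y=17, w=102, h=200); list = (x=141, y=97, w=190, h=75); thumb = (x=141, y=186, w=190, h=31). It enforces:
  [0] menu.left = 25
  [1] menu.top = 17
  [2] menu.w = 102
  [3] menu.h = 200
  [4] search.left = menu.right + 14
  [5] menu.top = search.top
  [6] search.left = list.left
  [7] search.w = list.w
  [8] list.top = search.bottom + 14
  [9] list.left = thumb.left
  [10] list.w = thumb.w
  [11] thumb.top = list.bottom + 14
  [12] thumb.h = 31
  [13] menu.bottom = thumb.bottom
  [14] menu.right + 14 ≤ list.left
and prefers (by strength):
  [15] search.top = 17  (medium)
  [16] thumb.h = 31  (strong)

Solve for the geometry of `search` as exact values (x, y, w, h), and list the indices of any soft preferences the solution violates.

search = (x=141, y=17, w=190, h=66)
violated soft preferences: none

1. search.x = 141  [search.left = menu.right + 14]
2. search.y = 17  [menu.top = search.top]
3. search.w = 190  [search.w = list.w]
4. search.h = 66  [list.top = search.bottom + 14]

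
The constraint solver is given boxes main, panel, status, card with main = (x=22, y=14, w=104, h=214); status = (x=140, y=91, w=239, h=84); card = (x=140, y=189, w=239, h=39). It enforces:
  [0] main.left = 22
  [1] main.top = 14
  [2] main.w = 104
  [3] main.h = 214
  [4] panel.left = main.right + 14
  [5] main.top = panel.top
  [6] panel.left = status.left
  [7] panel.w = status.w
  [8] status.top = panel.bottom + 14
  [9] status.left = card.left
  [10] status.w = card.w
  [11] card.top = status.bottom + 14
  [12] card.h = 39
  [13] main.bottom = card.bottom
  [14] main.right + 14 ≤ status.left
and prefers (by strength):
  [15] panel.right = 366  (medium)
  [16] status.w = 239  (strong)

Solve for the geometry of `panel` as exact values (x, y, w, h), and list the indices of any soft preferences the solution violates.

panel = (x=140, y=14, w=239, h=63)
violated soft preferences: 15

1. panel.x = 140  [panel.left = main.right + 14]
2. panel.y = 14  [main.top = panel.top]
3. panel.w = 239  [panel.w = status.w]
4. panel.h = 63  [status.top = panel.bottom + 14]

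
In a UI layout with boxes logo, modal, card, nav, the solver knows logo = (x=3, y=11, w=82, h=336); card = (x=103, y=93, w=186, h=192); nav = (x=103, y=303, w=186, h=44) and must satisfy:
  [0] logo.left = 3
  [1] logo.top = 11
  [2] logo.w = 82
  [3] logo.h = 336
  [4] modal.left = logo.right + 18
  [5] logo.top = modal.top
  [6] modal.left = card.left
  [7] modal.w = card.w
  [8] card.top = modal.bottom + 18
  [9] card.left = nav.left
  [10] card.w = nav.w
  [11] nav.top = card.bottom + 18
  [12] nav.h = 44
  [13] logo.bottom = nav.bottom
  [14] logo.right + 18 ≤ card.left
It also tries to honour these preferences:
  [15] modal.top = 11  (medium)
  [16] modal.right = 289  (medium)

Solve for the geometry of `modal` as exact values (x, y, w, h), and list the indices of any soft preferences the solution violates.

1. modal.x = 103  [modal.left = logo.right + 18]
2. modal.y = 11  [logo.top = modal.top]
3. modal.w = 186  [modal.w = card.w]
4. modal.h = 64  [card.top = modal.bottom + 18]

modal = (x=103, y=11, w=186, h=64)
violated soft preferences: none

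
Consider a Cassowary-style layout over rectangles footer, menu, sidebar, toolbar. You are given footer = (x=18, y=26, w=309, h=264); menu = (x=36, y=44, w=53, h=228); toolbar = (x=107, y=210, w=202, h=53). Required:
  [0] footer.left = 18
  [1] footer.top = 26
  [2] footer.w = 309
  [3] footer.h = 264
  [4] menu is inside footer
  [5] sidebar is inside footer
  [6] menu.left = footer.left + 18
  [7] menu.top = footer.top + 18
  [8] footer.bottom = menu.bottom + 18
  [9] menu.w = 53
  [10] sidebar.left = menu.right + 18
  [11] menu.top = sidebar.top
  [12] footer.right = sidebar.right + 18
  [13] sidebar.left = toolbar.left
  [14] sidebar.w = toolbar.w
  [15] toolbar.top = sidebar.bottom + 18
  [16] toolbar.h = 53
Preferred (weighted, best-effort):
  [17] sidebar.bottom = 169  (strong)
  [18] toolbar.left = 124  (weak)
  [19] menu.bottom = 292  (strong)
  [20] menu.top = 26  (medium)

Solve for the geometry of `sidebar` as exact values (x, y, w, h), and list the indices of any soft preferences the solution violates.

sidebar = (x=107, y=44, w=202, h=148)
violated soft preferences: 17, 18, 19, 20

1. sidebar.x = 107  [sidebar.left = menu.right + 18]
2. sidebar.y = 44  [menu.top = sidebar.top]
3. sidebar.w = 202  [footer.right = sidebar.right + 18]
4. sidebar.h = 148  [toolbar.top = sidebar.bottom + 18]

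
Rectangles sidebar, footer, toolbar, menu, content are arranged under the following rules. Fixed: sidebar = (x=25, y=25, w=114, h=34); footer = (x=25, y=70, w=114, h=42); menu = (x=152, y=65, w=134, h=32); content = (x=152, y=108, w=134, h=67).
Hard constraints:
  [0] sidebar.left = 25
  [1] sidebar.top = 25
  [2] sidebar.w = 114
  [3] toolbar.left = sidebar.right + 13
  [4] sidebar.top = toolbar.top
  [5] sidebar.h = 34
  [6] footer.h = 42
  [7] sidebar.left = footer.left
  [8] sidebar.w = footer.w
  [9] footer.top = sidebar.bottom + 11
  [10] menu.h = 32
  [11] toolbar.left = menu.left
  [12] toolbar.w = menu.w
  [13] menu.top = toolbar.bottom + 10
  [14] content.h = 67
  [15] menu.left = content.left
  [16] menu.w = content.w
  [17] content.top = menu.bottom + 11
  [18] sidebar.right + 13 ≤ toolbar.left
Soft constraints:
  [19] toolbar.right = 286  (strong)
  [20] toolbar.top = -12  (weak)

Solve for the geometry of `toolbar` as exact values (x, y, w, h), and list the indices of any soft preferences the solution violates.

toolbar = (x=152, y=25, w=134, h=30)
violated soft preferences: 20

1. toolbar.x = 152  [toolbar.left = sidebar.right + 13]
2. toolbar.y = 25  [sidebar.top = toolbar.top]
3. toolbar.w = 134  [toolbar.w = menu.w]
4. toolbar.h = 30  [menu.top = toolbar.bottom + 10]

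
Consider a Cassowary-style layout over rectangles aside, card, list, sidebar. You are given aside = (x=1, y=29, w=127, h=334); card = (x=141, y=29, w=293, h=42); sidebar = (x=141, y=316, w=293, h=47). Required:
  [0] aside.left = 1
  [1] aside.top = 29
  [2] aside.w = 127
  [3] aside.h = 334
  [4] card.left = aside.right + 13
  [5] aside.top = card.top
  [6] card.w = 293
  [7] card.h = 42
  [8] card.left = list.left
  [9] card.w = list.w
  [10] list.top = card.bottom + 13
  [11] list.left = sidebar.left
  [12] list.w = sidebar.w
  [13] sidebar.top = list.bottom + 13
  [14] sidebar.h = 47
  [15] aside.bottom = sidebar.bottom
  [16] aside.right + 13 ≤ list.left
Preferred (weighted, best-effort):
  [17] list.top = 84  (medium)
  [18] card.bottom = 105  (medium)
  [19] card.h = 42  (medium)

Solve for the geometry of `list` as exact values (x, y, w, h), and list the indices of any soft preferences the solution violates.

1. list.x = 141  [card.left = list.left]
2. list.w = 293  [card.w = list.w]
3. list.y = 84  [list.top = card.bottom + 13]
4. list.h = 219  [sidebar.top = list.bottom + 13]

list = (x=141, y=84, w=293, h=219)
violated soft preferences: 18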